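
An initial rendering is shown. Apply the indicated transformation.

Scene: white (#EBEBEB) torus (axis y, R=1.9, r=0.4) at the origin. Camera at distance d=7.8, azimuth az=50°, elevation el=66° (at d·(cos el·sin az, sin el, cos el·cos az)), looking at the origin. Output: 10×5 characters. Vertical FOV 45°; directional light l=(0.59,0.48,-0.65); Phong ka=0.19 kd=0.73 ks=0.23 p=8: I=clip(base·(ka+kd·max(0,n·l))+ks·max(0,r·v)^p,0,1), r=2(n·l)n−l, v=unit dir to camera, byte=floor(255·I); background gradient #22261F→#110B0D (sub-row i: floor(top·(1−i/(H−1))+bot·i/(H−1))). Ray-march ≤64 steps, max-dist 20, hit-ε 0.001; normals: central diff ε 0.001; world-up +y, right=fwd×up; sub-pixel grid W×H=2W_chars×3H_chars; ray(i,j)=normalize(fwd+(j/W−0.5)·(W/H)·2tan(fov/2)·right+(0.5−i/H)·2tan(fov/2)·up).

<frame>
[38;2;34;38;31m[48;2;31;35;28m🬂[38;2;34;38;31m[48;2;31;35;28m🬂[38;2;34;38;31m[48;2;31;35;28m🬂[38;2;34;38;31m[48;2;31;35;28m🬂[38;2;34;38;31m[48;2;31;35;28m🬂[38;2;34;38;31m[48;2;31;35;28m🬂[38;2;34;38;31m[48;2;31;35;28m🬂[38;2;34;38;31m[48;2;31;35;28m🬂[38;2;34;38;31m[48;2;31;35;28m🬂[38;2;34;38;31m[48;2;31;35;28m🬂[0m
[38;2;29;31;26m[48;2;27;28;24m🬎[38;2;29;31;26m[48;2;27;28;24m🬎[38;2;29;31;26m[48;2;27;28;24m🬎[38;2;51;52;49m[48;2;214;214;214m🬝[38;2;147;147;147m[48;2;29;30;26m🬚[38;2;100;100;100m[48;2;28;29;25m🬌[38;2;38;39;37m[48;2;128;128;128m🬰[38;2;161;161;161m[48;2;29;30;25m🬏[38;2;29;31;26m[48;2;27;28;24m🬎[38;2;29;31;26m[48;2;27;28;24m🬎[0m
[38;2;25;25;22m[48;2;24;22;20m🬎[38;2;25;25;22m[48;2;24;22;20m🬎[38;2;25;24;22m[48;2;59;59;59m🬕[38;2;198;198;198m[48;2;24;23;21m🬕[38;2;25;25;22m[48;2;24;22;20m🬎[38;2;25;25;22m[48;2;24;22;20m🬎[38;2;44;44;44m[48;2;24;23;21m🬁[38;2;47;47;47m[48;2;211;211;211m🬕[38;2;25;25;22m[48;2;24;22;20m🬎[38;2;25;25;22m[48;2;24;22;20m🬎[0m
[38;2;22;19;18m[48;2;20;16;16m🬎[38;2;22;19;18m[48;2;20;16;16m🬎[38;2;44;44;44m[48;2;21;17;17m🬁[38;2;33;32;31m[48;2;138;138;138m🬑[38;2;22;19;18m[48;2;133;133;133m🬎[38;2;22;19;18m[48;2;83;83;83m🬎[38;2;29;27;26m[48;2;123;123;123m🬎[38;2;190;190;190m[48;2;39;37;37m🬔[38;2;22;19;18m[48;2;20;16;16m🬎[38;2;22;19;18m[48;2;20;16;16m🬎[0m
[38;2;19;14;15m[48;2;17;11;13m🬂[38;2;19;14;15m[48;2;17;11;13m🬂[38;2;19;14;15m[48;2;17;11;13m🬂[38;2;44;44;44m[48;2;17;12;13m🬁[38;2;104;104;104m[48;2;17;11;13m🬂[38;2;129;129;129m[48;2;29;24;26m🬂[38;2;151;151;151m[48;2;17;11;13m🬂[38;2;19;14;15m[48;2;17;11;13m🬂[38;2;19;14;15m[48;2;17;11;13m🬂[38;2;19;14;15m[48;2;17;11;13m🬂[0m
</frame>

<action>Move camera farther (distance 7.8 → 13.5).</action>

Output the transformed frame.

<frame>
[38;2;34;38;31m[48;2;31;35;28m🬂[38;2;34;38;31m[48;2;31;35;28m🬂[38;2;34;38;31m[48;2;31;35;28m🬂[38;2;34;38;31m[48;2;31;35;28m🬂[38;2;34;38;31m[48;2;31;35;28m🬂[38;2;34;38;31m[48;2;31;35;28m🬂[38;2;34;38;31m[48;2;31;35;28m🬂[38;2;34;38;31m[48;2;31;35;28m🬂[38;2;34;38;31m[48;2;31;35;28m🬂[38;2;34;38;31m[48;2;31;35;28m🬂[0m
[38;2;29;31;26m[48;2;27;28;24m🬎[38;2;29;31;26m[48;2;27;28;24m🬎[38;2;29;31;26m[48;2;27;28;24m🬎[38;2;29;31;26m[48;2;27;28;24m🬎[38;2;29;30;25m[48;2;83;83;83m🬝[38;2;29;31;26m[48;2;133;133;133m🬎[38;2;29;31;26m[48;2;27;28;24m🬎[38;2;29;31;26m[48;2;27;28;24m🬎[38;2;29;31;26m[48;2;27;28;24m🬎[38;2;29;31;26m[48;2;27;28;24m🬎[0m
[38;2;25;25;22m[48;2;24;22;20m🬎[38;2;25;25;22m[48;2;24;22;20m🬎[38;2;25;25;22m[48;2;24;22;20m🬎[38;2;44;44;44m[48;2;25;24;22m🬦[38;2;172;172;172m[48;2;24;23;21m🬕[38;2;44;44;44m[48;2;24;23;21m🬁[38;2;54;54;54m[48;2;214;214;214m🬕[38;2;25;25;22m[48;2;24;22;20m🬎[38;2;25;25;22m[48;2;24;22;20m🬎[38;2;25;25;22m[48;2;24;22;20m🬎[0m
[38;2;22;19;18m[48;2;20;16;16m🬎[38;2;22;19;18m[48;2;20;16;16m🬎[38;2;22;19;18m[48;2;20;16;16m🬎[38;2;22;19;18m[48;2;20;16;16m🬎[38;2;104;104;104m[48;2;21;17;17m🬈[38;2;134;134;134m[48;2;21;18;17m🬋[38;2;133;133;133m[48;2;21;17;17m🬀[38;2;22;19;18m[48;2;20;16;16m🬎[38;2;22;19;18m[48;2;20;16;16m🬎[38;2;22;19;18m[48;2;20;16;16m🬎[0m
[38;2;19;14;15m[48;2;17;11;13m🬂[38;2;19;14;15m[48;2;17;11;13m🬂[38;2;19;14;15m[48;2;17;11;13m🬂[38;2;19;14;15m[48;2;17;11;13m🬂[38;2;19;14;15m[48;2;17;11;13m🬂[38;2;19;14;15m[48;2;17;11;13m🬂[38;2;19;14;15m[48;2;17;11;13m🬂[38;2;19;14;15m[48;2;17;11;13m🬂[38;2;19;14;15m[48;2;17;11;13m🬂[38;2;19;14;15m[48;2;17;11;13m🬂[0m
</frame>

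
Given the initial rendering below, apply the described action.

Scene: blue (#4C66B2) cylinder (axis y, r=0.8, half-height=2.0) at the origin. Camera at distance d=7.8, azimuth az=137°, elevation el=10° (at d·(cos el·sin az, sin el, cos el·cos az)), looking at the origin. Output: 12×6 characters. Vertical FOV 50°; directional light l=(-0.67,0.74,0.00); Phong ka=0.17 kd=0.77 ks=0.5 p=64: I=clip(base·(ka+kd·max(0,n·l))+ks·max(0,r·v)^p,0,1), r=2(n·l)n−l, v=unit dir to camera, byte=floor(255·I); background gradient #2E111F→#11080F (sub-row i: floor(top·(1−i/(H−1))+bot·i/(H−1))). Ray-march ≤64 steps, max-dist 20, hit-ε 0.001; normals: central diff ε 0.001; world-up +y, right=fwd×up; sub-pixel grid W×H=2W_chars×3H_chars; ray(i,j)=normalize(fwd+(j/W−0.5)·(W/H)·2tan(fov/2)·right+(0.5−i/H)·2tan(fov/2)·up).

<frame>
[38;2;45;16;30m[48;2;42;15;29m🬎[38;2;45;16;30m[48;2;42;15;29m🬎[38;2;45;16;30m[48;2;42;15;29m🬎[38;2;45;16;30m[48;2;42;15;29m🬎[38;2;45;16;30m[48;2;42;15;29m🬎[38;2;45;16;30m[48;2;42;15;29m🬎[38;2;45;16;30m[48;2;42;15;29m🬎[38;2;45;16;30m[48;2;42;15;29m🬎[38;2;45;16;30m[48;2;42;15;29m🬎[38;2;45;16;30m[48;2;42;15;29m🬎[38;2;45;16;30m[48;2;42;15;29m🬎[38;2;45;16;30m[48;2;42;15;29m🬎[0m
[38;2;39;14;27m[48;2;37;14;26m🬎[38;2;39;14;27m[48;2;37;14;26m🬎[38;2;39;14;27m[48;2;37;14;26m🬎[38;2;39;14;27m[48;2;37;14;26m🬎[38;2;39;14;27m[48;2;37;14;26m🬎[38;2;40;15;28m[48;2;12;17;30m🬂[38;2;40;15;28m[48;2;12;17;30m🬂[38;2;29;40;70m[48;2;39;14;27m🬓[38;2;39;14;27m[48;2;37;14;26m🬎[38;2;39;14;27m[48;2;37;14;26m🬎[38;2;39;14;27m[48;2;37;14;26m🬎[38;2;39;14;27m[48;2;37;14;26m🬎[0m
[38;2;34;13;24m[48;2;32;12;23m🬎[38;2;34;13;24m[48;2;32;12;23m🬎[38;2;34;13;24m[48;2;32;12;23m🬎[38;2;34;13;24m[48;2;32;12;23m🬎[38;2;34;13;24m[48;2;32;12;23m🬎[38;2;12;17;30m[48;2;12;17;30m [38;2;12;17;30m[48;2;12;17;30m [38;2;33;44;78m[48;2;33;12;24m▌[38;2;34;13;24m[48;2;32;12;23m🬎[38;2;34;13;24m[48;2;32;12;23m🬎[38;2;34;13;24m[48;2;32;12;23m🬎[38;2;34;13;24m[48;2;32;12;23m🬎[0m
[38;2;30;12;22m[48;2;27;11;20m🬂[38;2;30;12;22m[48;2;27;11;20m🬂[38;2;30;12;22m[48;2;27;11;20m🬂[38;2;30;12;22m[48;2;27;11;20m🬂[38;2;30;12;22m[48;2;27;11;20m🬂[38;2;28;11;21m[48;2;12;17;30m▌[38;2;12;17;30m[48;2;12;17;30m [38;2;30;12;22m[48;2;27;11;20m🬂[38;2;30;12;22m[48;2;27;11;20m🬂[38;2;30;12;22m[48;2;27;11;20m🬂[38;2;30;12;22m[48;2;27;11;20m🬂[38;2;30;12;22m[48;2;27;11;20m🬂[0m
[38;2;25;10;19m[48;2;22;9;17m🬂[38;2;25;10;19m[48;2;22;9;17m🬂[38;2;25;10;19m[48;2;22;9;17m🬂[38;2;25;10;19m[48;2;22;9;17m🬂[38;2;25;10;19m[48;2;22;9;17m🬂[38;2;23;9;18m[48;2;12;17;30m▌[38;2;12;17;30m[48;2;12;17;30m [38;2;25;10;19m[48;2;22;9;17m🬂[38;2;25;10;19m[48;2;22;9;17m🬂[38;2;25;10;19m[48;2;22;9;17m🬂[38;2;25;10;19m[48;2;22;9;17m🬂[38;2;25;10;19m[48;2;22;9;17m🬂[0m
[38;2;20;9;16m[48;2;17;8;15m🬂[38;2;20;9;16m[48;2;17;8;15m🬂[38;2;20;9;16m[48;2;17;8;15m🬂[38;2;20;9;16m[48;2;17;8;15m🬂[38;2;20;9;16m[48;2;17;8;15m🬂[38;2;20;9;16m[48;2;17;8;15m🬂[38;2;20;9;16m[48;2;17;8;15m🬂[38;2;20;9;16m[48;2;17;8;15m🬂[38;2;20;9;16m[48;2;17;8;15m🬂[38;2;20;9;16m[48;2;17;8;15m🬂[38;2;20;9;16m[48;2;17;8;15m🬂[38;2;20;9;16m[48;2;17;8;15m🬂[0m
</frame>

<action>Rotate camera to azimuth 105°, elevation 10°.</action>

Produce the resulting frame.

<frame>
[38;2;45;16;30m[48;2;42;15;29m🬎[38;2;45;16;30m[48;2;42;15;29m🬎[38;2;45;16;30m[48;2;42;15;29m🬎[38;2;45;16;30m[48;2;42;15;29m🬎[38;2;45;16;30m[48;2;42;15;29m🬎[38;2;45;16;30m[48;2;42;15;29m🬎[38;2;45;16;30m[48;2;42;15;29m🬎[38;2;45;16;30m[48;2;42;15;29m🬎[38;2;45;16;30m[48;2;42;15;29m🬎[38;2;45;16;30m[48;2;42;15;29m🬎[38;2;45;16;30m[48;2;42;15;29m🬎[38;2;45;16;30m[48;2;42;15;29m🬎[0m
[38;2;39;14;27m[48;2;37;14;26m🬎[38;2;39;14;27m[48;2;37;14;26m🬎[38;2;39;14;27m[48;2;37;14;26m🬎[38;2;39;14;27m[48;2;37;14;26m🬎[38;2;39;14;27m[48;2;37;14;26m🬎[38;2;40;15;28m[48;2;12;17;30m🬂[38;2;40;15;28m[48;2;12;17;30m🬂[38;2;39;14;27m[48;2;12;17;30m🬨[38;2;39;14;27m[48;2;37;14;26m🬎[38;2;39;14;27m[48;2;37;14;26m🬎[38;2;39;14;27m[48;2;37;14;26m🬎[38;2;39;14;27m[48;2;37;14;26m🬎[0m
[38;2;34;13;24m[48;2;32;12;23m🬎[38;2;34;13;24m[48;2;32;12;23m🬎[38;2;34;13;24m[48;2;32;12;23m🬎[38;2;34;13;24m[48;2;32;12;23m🬎[38;2;34;13;24m[48;2;32;12;23m🬎[38;2;12;17;30m[48;2;12;17;30m [38;2;12;17;30m[48;2;12;17;30m [38;2;13;18;31m[48;2;33;12;24m▌[38;2;34;13;24m[48;2;32;12;23m🬎[38;2;34;13;24m[48;2;32;12;23m🬎[38;2;34;13;24m[48;2;32;12;23m🬎[38;2;34;13;24m[48;2;32;12;23m🬎[0m
[38;2;30;12;22m[48;2;27;11;20m🬂[38;2;30;12;22m[48;2;27;11;20m🬂[38;2;30;12;22m[48;2;27;11;20m🬂[38;2;30;12;22m[48;2;27;11;20m🬂[38;2;30;12;22m[48;2;27;11;20m🬂[38;2;28;11;21m[48;2;12;17;30m▌[38;2;12;17;30m[48;2;12;17;30m [38;2;30;12;22m[48;2;27;11;20m🬂[38;2;30;12;22m[48;2;27;11;20m🬂[38;2;30;12;22m[48;2;27;11;20m🬂[38;2;30;12;22m[48;2;27;11;20m🬂[38;2;30;12;22m[48;2;27;11;20m🬂[0m
[38;2;25;10;19m[48;2;22;9;17m🬂[38;2;25;10;19m[48;2;22;9;17m🬂[38;2;25;10;19m[48;2;22;9;17m🬂[38;2;25;10;19m[48;2;22;9;17m🬂[38;2;25;10;19m[48;2;22;9;17m🬂[38;2;23;9;18m[48;2;12;17;30m▌[38;2;12;17;30m[48;2;12;17;30m [38;2;25;10;19m[48;2;22;9;17m🬂[38;2;25;10;19m[48;2;22;9;17m🬂[38;2;25;10;19m[48;2;22;9;17m🬂[38;2;25;10;19m[48;2;22;9;17m🬂[38;2;25;10;19m[48;2;22;9;17m🬂[0m
[38;2;20;9;16m[48;2;17;8;15m🬂[38;2;20;9;16m[48;2;17;8;15m🬂[38;2;20;9;16m[48;2;17;8;15m🬂[38;2;20;9;16m[48;2;17;8;15m🬂[38;2;20;9;16m[48;2;17;8;15m🬂[38;2;20;9;16m[48;2;17;8;15m🬂[38;2;20;9;16m[48;2;17;8;15m🬂[38;2;20;9;16m[48;2;17;8;15m🬂[38;2;20;9;16m[48;2;17;8;15m🬂[38;2;20;9;16m[48;2;17;8;15m🬂[38;2;20;9;16m[48;2;17;8;15m🬂[38;2;20;9;16m[48;2;17;8;15m🬂[0m
</frame>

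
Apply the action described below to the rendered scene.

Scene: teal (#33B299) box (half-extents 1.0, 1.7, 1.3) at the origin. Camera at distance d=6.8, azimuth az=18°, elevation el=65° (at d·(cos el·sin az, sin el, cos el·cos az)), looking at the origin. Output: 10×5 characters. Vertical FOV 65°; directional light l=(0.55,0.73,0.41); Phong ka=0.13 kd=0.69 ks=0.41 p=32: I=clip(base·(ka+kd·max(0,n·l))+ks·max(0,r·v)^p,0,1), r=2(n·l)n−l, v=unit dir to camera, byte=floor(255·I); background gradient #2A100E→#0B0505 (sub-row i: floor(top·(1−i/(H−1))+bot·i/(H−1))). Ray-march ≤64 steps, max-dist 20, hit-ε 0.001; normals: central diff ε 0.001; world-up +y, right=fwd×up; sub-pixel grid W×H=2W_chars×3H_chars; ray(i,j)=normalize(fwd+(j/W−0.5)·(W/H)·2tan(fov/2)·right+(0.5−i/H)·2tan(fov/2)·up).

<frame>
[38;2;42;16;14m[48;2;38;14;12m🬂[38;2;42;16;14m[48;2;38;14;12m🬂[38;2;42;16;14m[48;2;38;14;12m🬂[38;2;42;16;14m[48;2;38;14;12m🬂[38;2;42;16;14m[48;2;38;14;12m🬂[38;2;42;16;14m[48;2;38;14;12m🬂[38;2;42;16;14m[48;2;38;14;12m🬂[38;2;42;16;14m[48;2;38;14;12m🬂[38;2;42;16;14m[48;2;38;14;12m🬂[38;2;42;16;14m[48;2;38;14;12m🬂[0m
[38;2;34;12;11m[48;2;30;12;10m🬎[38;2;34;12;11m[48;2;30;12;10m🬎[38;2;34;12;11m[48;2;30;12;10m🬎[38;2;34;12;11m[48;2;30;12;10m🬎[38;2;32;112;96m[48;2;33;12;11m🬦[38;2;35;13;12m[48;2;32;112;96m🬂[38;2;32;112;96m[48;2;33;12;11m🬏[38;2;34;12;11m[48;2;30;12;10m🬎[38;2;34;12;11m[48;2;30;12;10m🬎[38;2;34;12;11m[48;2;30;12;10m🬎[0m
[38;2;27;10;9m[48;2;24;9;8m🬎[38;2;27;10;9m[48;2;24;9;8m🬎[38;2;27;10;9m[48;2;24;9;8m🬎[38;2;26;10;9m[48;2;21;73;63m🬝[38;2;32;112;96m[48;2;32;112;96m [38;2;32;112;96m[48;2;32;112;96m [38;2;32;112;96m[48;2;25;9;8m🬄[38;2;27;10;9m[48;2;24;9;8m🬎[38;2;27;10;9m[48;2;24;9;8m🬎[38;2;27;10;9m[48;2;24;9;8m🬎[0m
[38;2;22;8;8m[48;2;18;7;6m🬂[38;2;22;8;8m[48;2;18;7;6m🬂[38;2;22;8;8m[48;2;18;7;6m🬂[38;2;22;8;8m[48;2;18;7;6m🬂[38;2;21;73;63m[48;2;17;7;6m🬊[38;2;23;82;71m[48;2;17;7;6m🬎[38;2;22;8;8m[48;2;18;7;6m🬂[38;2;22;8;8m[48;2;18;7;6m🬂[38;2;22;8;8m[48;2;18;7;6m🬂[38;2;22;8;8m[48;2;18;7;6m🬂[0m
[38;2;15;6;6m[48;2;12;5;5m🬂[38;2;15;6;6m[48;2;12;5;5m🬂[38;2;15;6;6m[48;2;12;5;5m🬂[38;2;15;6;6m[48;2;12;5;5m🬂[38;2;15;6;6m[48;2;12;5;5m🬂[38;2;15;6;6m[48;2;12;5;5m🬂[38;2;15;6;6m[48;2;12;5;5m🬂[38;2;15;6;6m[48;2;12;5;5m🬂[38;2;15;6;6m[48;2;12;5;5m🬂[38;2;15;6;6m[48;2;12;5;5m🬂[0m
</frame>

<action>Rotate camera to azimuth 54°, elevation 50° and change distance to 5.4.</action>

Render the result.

<frame>
[38;2;42;16;14m[48;2;38;14;12m🬂[38;2;42;16;14m[48;2;38;14;12m🬂[38;2;42;16;14m[48;2;38;14;12m🬂[38;2;42;16;14m[48;2;38;14;12m🬂[38;2;42;16;14m[48;2;38;14;12m🬂[38;2;42;16;14m[48;2;38;14;12m🬂[38;2;42;16;14m[48;2;38;14;12m🬂[38;2;42;16;14m[48;2;38;14;12m🬂[38;2;42;16;14m[48;2;38;14;12m🬂[38;2;42;16;14m[48;2;38;14;12m🬂[0m
[38;2;34;12;11m[48;2;30;12;10m🬎[38;2;34;12;11m[48;2;30;12;10m🬎[38;2;34;12;11m[48;2;30;12;10m🬎[38;2;34;12;11m[48;2;32;112;96m🬆[38;2;35;13;12m[48;2;32;112;96m🬀[38;2;32;112;96m[48;2;32;112;96m [38;2;32;112;96m[48;2;35;13;12m🬺[38;2;28;101;86m[48;2;33;12;11m🬓[38;2;34;12;11m[48;2;30;12;10m🬎[38;2;34;12;11m[48;2;30;12;10m🬎[0m
[38;2;27;10;9m[48;2;24;9;8m🬎[38;2;27;10;9m[48;2;24;9;8m🬎[38;2;27;10;9m[48;2;24;9;8m🬎[38;2;23;82;71m[48;2;25;9;8m🬨[38;2;32;112;96m[48;2;23;81;70m🬎[38;2;32;112;96m[48;2;25;90;77m🬂[38;2;25;90;77m[48;2;25;90;77m [38;2;25;90;77m[48;2;25;9;8m🬀[38;2;27;10;9m[48;2;24;9;8m🬎[38;2;27;10;9m[48;2;24;9;8m🬎[0m
[38;2;22;8;8m[48;2;18;7;6m🬂[38;2;22;8;8m[48;2;18;7;6m🬂[38;2;22;8;8m[48;2;18;7;6m🬂[38;2;22;8;8m[48;2;18;7;6m🬂[38;2;23;83;71m[48;2;17;7;6m🬬[38;2;25;90;77m[48;2;17;7;6m🬝[38;2;25;90;77m[48;2;17;7;6m🬆[38;2;22;8;8m[48;2;18;7;6m🬂[38;2;22;8;8m[48;2;18;7;6m🬂[38;2;22;8;8m[48;2;18;7;6m🬂[0m
[38;2;15;6;6m[48;2;12;5;5m🬂[38;2;15;6;6m[48;2;12;5;5m🬂[38;2;15;6;6m[48;2;12;5;5m🬂[38;2;15;6;6m[48;2;12;5;5m🬂[38;2;25;90;77m[48;2;12;5;5m🬁[38;2;15;6;6m[48;2;12;5;5m🬂[38;2;15;6;6m[48;2;12;5;5m🬂[38;2;15;6;6m[48;2;12;5;5m🬂[38;2;15;6;6m[48;2;12;5;5m🬂[38;2;15;6;6m[48;2;12;5;5m🬂[0m
</frame>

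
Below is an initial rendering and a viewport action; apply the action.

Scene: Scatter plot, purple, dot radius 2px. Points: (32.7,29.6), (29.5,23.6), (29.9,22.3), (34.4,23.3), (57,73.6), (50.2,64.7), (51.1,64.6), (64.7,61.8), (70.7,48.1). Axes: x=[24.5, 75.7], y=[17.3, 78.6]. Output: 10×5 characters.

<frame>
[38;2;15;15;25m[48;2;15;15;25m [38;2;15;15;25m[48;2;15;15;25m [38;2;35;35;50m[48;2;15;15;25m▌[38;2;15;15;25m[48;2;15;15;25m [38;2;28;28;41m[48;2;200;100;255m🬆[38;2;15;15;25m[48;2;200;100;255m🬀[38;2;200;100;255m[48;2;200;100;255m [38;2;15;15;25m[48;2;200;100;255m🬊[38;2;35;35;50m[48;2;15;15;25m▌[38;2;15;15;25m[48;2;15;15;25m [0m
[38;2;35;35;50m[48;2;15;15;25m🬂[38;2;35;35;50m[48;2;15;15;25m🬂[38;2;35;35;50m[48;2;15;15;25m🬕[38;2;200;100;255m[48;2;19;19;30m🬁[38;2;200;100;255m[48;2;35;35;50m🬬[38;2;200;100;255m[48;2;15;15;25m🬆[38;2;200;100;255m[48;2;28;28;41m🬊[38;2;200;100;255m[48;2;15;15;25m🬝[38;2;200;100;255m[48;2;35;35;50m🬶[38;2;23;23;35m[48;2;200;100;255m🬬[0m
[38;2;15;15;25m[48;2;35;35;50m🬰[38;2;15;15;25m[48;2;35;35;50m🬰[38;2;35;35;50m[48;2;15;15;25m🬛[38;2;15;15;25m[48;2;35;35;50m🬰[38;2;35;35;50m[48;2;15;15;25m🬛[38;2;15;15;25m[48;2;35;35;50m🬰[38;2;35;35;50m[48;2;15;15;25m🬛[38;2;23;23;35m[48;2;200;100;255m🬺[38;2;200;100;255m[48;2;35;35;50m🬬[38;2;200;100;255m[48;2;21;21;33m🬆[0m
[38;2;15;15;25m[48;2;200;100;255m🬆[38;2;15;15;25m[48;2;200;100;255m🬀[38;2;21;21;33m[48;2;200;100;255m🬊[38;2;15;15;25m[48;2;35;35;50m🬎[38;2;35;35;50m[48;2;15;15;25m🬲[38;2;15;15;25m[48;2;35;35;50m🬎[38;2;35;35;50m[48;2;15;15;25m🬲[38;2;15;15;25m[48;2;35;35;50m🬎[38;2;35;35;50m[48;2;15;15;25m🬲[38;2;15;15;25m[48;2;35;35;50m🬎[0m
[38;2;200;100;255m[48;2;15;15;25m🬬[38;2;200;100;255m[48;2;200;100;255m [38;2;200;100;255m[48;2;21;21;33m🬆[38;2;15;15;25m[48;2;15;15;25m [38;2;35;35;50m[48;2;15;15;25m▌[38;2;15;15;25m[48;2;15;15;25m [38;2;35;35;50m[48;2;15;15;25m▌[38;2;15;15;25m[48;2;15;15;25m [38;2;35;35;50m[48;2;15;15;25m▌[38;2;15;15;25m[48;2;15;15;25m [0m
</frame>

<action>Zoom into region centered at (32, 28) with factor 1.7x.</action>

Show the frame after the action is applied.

<frame>
[38;2;15;15;25m[48;2;15;15;25m [38;2;15;15;25m[48;2;15;15;25m [38;2;35;35;50m[48;2;15;15;25m▌[38;2;15;15;25m[48;2;15;15;25m [38;2;35;35;50m[48;2;15;15;25m▌[38;2;15;15;25m[48;2;15;15;25m [38;2;35;35;50m[48;2;15;15;25m▌[38;2;15;15;25m[48;2;15;15;25m [38;2;35;35;50m[48;2;15;15;25m▌[38;2;15;15;25m[48;2;15;15;25m [0m
[38;2;35;35;50m[48;2;15;15;25m🬂[38;2;35;35;50m[48;2;15;15;25m🬂[38;2;35;35;50m[48;2;15;15;25m🬕[38;2;35;35;50m[48;2;15;15;25m🬂[38;2;35;35;50m[48;2;200;100;255m🬆[38;2;23;23;35m[48;2;200;100;255m🬬[38;2;35;35;50m[48;2;15;15;25m🬕[38;2;35;35;50m[48;2;15;15;25m🬂[38;2;35;35;50m[48;2;15;15;25m🬕[38;2;35;35;50m[48;2;15;15;25m🬂[0m
[38;2;15;15;25m[48;2;35;35;50m🬰[38;2;15;15;25m[48;2;35;35;50m🬰[38;2;31;31;45m[48;2;200;100;255m🬝[38;2;15;15;25m[48;2;200;100;255m🬀[38;2;200;100;255m[48;2;200;100;255m [38;2;200;100;255m[48;2;200;100;255m [38;2;28;28;41m[48;2;200;100;255m🬊[38;2;15;15;25m[48;2;35;35;50m🬰[38;2;35;35;50m[48;2;15;15;25m🬛[38;2;15;15;25m[48;2;35;35;50m🬰[0m
[38;2;15;15;25m[48;2;35;35;50m🬎[38;2;15;15;25m[48;2;35;35;50m🬎[38;2;35;35;50m[48;2;15;15;25m🬲[38;2;200;100;255m[48;2;28;28;41m🬊[38;2;200;100;255m[48;2;35;35;50m🬝[38;2;200;100;255m[48;2;28;28;41m🬊[38;2;200;100;255m[48;2;27;27;40m🬀[38;2;15;15;25m[48;2;35;35;50m🬎[38;2;35;35;50m[48;2;15;15;25m🬲[38;2;15;15;25m[48;2;35;35;50m🬎[0m
[38;2;15;15;25m[48;2;15;15;25m [38;2;15;15;25m[48;2;15;15;25m [38;2;35;35;50m[48;2;15;15;25m▌[38;2;15;15;25m[48;2;15;15;25m [38;2;35;35;50m[48;2;15;15;25m▌[38;2;15;15;25m[48;2;15;15;25m [38;2;35;35;50m[48;2;15;15;25m▌[38;2;15;15;25m[48;2;15;15;25m [38;2;35;35;50m[48;2;15;15;25m▌[38;2;15;15;25m[48;2;15;15;25m [0m
</frame>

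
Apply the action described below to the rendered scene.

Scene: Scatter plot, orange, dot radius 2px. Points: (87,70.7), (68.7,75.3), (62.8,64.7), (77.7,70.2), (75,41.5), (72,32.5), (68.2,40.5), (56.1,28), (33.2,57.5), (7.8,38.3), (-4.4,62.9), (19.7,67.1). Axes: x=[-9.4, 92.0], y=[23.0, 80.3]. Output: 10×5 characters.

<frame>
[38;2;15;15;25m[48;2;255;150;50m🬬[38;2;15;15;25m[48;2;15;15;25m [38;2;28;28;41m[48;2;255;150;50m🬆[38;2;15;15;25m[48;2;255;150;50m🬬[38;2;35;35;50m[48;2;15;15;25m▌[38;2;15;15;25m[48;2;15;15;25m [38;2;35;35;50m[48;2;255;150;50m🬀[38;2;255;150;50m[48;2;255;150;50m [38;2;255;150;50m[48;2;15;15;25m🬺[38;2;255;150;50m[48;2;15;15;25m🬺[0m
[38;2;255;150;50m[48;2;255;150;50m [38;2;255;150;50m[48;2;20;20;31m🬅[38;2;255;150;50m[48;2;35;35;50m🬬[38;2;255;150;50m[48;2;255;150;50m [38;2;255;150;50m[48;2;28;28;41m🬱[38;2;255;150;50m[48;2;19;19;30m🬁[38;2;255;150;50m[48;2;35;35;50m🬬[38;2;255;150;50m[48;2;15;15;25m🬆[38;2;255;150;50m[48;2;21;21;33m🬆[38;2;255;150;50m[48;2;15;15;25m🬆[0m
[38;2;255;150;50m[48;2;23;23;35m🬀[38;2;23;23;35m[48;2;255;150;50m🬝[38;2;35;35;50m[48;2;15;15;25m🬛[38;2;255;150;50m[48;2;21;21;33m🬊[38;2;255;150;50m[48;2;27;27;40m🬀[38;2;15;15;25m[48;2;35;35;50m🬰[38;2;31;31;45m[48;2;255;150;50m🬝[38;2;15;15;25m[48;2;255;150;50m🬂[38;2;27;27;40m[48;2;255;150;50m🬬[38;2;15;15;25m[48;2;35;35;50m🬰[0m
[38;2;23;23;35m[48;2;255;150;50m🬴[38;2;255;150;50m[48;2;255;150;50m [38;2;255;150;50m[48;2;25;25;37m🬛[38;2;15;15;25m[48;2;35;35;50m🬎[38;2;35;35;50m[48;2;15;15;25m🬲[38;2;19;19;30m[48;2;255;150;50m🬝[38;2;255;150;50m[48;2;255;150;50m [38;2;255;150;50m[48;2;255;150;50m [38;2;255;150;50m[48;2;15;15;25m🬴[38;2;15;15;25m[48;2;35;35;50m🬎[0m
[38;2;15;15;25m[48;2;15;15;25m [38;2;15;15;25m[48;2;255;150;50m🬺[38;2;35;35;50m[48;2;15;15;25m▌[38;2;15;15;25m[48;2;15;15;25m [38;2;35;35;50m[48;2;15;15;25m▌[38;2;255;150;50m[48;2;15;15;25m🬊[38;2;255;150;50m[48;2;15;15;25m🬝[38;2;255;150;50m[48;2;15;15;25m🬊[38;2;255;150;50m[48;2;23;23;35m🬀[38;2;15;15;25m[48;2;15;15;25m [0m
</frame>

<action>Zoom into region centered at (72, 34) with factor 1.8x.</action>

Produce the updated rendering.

<frame>
[38;2;15;15;25m[48;2;15;15;25m [38;2;15;15;25m[48;2;15;15;25m [38;2;35;35;50m[48;2;15;15;25m▌[38;2;15;15;25m[48;2;15;15;25m [38;2;25;25;37m[48;2;255;150;50m🬎[38;2;15;15;25m[48;2;255;150;50m🬊[38;2;35;35;50m[48;2;15;15;25m▌[38;2;15;15;25m[48;2;15;15;25m [38;2;35;35;50m[48;2;15;15;25m▌[38;2;15;15;25m[48;2;15;15;25m [0m
[38;2;35;35;50m[48;2;15;15;25m🬂[38;2;35;35;50m[48;2;15;15;25m🬂[38;2;35;35;50m[48;2;15;15;25m🬕[38;2;255;150;50m[48;2;25;25;37m🬫[38;2;255;150;50m[48;2;255;150;50m [38;2;255;150;50m[48;2;15;15;25m🬝[38;2;255;150;50m[48;2;27;27;40m🬀[38;2;35;35;50m[48;2;15;15;25m🬂[38;2;35;35;50m[48;2;15;15;25m🬕[38;2;35;35;50m[48;2;15;15;25m🬂[0m
[38;2;15;15;25m[48;2;35;35;50m🬰[38;2;23;23;35m[48;2;255;150;50m🬝[38;2;28;28;41m[48;2;255;150;50m🬊[38;2;19;19;30m[48;2;255;150;50m🬴[38;2;255;150;50m[48;2;255;150;50m [38;2;255;150;50m[48;2;15;15;25m🬛[38;2;35;35;50m[48;2;15;15;25m🬛[38;2;15;15;25m[48;2;35;35;50m🬰[38;2;35;35;50m[48;2;15;15;25m🬛[38;2;15;15;25m[48;2;35;35;50m🬰[0m
[38;2;15;15;25m[48;2;35;35;50m🬎[38;2;255;150;50m[48;2;28;28;41m🬊[38;2;255;150;50m[48;2;35;35;50m🬝[38;2;255;150;50m[48;2;23;23;35m🬀[38;2;255;150;50m[48;2;31;31;45m🬁[38;2;15;15;25m[48;2;35;35;50m🬎[38;2;35;35;50m[48;2;15;15;25m🬲[38;2;15;15;25m[48;2;35;35;50m🬎[38;2;35;35;50m[48;2;15;15;25m🬲[38;2;15;15;25m[48;2;35;35;50m🬎[0m
[38;2;15;15;25m[48;2;15;15;25m [38;2;15;15;25m[48;2;15;15;25m [38;2;35;35;50m[48;2;15;15;25m▌[38;2;15;15;25m[48;2;15;15;25m [38;2;35;35;50m[48;2;15;15;25m▌[38;2;15;15;25m[48;2;15;15;25m [38;2;35;35;50m[48;2;15;15;25m▌[38;2;15;15;25m[48;2;15;15;25m [38;2;35;35;50m[48;2;15;15;25m▌[38;2;15;15;25m[48;2;15;15;25m [0m
</frame>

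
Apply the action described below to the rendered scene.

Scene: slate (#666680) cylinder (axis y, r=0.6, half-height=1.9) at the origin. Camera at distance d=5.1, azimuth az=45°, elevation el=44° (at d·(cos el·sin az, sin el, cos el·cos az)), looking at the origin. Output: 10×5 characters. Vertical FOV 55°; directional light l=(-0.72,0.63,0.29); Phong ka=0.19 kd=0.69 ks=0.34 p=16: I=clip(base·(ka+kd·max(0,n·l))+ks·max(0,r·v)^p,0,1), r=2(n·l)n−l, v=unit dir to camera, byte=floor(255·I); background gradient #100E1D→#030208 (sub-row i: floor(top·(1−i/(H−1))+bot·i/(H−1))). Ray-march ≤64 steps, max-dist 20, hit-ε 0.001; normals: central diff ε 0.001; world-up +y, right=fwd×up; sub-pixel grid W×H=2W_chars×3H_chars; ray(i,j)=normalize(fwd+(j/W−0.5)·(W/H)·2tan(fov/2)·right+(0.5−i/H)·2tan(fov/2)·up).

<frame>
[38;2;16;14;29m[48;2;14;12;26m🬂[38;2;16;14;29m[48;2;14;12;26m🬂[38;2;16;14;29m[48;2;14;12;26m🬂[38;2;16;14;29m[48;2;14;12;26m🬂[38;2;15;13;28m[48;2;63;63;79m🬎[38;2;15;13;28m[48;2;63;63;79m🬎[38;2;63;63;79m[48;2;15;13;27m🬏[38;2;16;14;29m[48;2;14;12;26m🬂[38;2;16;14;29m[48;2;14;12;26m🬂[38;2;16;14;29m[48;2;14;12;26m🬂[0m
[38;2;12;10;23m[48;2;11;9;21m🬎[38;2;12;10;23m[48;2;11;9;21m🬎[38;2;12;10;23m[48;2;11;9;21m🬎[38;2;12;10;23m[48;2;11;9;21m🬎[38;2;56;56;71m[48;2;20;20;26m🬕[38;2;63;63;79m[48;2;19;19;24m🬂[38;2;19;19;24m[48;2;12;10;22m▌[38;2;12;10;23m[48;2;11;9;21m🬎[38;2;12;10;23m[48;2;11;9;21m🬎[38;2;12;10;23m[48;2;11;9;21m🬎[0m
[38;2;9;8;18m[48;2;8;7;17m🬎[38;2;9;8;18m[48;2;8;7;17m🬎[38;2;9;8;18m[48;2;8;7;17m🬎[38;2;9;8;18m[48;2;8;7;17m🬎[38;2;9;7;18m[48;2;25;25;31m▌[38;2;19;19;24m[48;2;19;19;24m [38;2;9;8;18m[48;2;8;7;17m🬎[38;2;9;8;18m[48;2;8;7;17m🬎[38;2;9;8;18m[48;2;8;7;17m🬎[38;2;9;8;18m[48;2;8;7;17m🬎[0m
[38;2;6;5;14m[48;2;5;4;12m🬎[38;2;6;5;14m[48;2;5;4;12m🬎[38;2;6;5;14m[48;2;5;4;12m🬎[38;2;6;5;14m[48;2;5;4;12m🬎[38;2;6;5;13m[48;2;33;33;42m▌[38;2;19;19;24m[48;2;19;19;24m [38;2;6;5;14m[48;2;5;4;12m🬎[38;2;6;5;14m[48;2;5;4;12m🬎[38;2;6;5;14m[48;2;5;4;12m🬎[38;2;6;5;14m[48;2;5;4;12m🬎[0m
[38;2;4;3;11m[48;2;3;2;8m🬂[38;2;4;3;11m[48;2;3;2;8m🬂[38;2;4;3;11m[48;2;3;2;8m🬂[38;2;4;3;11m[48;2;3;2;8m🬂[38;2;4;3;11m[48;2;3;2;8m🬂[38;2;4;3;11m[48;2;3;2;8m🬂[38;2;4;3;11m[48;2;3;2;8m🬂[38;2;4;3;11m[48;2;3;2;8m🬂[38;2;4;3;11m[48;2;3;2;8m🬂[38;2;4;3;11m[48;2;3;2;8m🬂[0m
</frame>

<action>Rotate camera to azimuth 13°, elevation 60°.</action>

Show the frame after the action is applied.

<frame>
[38;2;16;14;29m[48;2;14;12;26m🬂[38;2;16;14;29m[48;2;14;12;26m🬂[38;2;16;14;29m[48;2;14;12;26m🬂[38;2;16;14;29m[48;2;14;12;26m🬂[38;2;16;14;29m[48;2;14;12;26m🬂[38;2;63;63;79m[48;2;15;13;27m🬏[38;2;16;14;29m[48;2;14;12;26m🬂[38;2;16;14;29m[48;2;14;12;26m🬂[38;2;16;14;29m[48;2;14;12;26m🬂[38;2;16;14;29m[48;2;14;12;26m🬂[0m
[38;2;12;10;23m[48;2;11;9;21m🬎[38;2;12;10;23m[48;2;11;9;21m🬎[38;2;12;10;23m[48;2;11;9;21m🬎[38;2;12;10;23m[48;2;11;9;21m🬎[38;2;63;63;79m[48;2;66;66;83m🬬[38;2;63;63;79m[48;2;63;63;79m [38;2;63;63;79m[48;2;13;12;23m🬄[38;2;12;10;23m[48;2;11;9;21m🬎[38;2;12;10;23m[48;2;11;9;21m🬎[38;2;12;10;23m[48;2;11;9;21m🬎[0m
[38;2;9;8;18m[48;2;8;7;17m🬎[38;2;9;8;18m[48;2;8;7;17m🬎[38;2;9;8;18m[48;2;8;7;17m🬎[38;2;9;8;18m[48;2;8;7;17m🬎[38;2;55;55;69m[48;2;8;7;17m🬨[38;2;27;27;34m[48;2;19;19;24m▌[38;2;19;19;24m[48;2;8;7;17m🬀[38;2;9;8;18m[48;2;8;7;17m🬎[38;2;9;8;18m[48;2;8;7;17m🬎[38;2;9;8;18m[48;2;8;7;17m🬎[0m
[38;2;6;5;14m[48;2;5;4;12m🬎[38;2;6;5;14m[48;2;5;4;12m🬎[38;2;6;5;14m[48;2;5;4;12m🬎[38;2;6;5;14m[48;2;5;4;12m🬎[38;2;60;60;75m[48;2;5;4;13m🬉[38;2;23;23;29m[48;2;5;4;12m🬎[38;2;6;5;14m[48;2;5;4;12m🬎[38;2;6;5;14m[48;2;5;4;12m🬎[38;2;6;5;14m[48;2;5;4;12m🬎[38;2;6;5;14m[48;2;5;4;12m🬎[0m
[38;2;4;3;11m[48;2;3;2;8m🬂[38;2;4;3;11m[48;2;3;2;8m🬂[38;2;4;3;11m[48;2;3;2;8m🬂[38;2;4;3;11m[48;2;3;2;8m🬂[38;2;4;3;11m[48;2;3;2;8m🬂[38;2;4;3;11m[48;2;3;2;8m🬂[38;2;4;3;11m[48;2;3;2;8m🬂[38;2;4;3;11m[48;2;3;2;8m🬂[38;2;4;3;11m[48;2;3;2;8m🬂[38;2;4;3;11m[48;2;3;2;8m🬂[0m
</frame>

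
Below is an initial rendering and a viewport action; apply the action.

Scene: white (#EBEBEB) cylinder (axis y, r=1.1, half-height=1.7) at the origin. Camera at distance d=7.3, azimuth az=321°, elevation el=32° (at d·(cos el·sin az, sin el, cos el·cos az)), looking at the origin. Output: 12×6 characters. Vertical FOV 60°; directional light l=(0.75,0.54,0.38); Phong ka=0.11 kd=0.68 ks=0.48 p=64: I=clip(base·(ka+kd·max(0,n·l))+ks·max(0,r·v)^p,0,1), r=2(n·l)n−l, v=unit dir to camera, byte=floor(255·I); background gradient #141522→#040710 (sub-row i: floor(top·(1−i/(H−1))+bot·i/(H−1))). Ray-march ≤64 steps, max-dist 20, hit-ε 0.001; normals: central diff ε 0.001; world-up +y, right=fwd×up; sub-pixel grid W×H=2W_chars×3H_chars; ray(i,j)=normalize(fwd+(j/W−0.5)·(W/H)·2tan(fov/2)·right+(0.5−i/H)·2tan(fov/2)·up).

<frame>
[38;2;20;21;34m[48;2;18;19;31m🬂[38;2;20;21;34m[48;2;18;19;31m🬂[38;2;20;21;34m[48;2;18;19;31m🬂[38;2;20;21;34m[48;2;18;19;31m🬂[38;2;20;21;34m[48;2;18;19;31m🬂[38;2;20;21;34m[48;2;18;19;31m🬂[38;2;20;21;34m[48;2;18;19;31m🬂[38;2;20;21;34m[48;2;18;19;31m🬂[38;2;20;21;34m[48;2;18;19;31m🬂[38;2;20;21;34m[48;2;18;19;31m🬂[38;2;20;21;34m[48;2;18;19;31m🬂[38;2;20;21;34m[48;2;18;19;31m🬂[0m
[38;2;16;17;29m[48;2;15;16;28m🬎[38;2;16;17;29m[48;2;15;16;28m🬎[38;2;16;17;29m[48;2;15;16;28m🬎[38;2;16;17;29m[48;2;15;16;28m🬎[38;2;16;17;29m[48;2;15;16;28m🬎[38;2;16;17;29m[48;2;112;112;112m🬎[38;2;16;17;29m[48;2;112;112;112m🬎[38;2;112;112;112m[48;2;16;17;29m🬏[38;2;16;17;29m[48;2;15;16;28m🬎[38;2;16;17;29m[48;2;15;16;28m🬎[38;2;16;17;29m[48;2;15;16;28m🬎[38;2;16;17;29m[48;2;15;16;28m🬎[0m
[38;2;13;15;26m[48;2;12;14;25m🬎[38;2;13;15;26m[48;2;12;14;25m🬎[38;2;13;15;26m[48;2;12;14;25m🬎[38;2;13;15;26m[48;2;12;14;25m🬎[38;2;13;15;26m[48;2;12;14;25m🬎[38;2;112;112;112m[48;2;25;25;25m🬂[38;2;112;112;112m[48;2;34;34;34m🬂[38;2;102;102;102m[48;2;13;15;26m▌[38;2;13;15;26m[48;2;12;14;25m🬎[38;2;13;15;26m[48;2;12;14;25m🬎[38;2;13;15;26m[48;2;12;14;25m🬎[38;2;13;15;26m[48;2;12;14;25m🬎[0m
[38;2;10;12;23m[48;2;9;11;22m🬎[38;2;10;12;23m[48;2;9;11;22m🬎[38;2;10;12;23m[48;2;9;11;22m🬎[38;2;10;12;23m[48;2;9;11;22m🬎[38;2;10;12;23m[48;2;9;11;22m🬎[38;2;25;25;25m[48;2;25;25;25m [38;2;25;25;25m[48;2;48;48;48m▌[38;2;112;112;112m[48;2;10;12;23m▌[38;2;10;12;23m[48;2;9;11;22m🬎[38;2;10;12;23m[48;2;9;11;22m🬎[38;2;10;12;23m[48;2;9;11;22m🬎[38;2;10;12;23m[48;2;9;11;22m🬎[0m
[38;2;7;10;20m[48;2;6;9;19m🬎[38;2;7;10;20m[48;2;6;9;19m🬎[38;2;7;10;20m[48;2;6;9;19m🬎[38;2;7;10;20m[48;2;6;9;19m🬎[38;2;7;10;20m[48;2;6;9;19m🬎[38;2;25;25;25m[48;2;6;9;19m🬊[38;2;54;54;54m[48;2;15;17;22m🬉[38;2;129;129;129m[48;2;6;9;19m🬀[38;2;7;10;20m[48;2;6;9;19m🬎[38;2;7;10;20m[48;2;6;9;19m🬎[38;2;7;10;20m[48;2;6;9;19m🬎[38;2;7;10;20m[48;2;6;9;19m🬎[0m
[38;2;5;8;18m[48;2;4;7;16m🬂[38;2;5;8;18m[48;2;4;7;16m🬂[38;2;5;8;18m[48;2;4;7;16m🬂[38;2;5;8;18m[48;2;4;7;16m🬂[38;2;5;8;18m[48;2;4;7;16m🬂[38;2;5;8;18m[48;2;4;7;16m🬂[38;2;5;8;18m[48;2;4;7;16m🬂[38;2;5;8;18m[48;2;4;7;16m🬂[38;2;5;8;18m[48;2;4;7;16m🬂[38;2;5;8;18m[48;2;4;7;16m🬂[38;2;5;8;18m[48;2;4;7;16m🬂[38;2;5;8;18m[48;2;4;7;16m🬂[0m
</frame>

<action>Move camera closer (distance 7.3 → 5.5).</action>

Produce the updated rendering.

<frame>
[38;2;20;21;34m[48;2;18;19;31m🬂[38;2;20;21;34m[48;2;18;19;31m🬂[38;2;20;21;34m[48;2;18;19;31m🬂[38;2;20;21;34m[48;2;18;19;31m🬂[38;2;20;21;34m[48;2;18;19;31m🬂[38;2;20;21;34m[48;2;18;19;31m🬂[38;2;20;21;34m[48;2;18;19;31m🬂[38;2;20;21;34m[48;2;18;19;31m🬂[38;2;20;21;34m[48;2;18;19;31m🬂[38;2;20;21;34m[48;2;18;19;31m🬂[38;2;20;21;34m[48;2;18;19;31m🬂[38;2;20;21;34m[48;2;18;19;31m🬂[0m
[38;2;16;17;29m[48;2;15;16;28m🬎[38;2;16;17;29m[48;2;15;16;28m🬎[38;2;16;17;29m[48;2;15;16;28m🬎[38;2;16;17;29m[48;2;15;16;28m🬎[38;2;112;112;112m[48;2;18;18;28m🬇[38;2;17;18;30m[48;2;112;112;112m🬂[38;2;17;18;30m[48;2;112;112;112m🬂[38;2;17;18;30m[48;2;107;107;107m🬂[38;2;16;17;29m[48;2;15;16;28m🬎[38;2;16;17;29m[48;2;15;16;28m🬎[38;2;16;17;29m[48;2;15;16;28m🬎[38;2;16;17;29m[48;2;15;16;28m🬎[0m
[38;2;13;15;26m[48;2;12;14;25m🬎[38;2;13;15;26m[48;2;12;14;25m🬎[38;2;13;15;26m[48;2;12;14;25m🬎[38;2;13;15;26m[48;2;12;14;25m🬎[38;2;25;25;25m[48;2;13;15;26m▐[38;2;25;25;25m[48;2;25;25;25m [38;2;25;25;25m[48;2;28;28;28m🬕[38;2;62;62;62m[48;2;106;106;106m▌[38;2;13;15;26m[48;2;12;14;25m🬎[38;2;13;15;26m[48;2;12;14;25m🬎[38;2;13;15;26m[48;2;12;14;25m🬎[38;2;13;15;26m[48;2;12;14;25m🬎[0m
[38;2;10;12;23m[48;2;9;11;22m🬎[38;2;10;12;23m[48;2;9;11;22m🬎[38;2;10;12;23m[48;2;9;11;22m🬎[38;2;10;12;23m[48;2;9;11;22m🬎[38;2;25;25;25m[48;2;9;11;22m🬉[38;2;25;25;25m[48;2;25;25;25m [38;2;25;25;25m[48;2;32;32;32m▌[38;2;109;109;109m[48;2;49;50;54m🬘[38;2;10;12;23m[48;2;9;11;22m🬎[38;2;10;12;23m[48;2;9;11;22m🬎[38;2;10;12;23m[48;2;9;11;22m🬎[38;2;10;12;23m[48;2;9;11;22m🬎[0m
[38;2;7;10;20m[48;2;6;9;19m🬎[38;2;7;10;20m[48;2;6;9;19m🬎[38;2;7;10;20m[48;2;6;9;19m🬎[38;2;7;10;20m[48;2;6;9;19m🬎[38;2;7;10;20m[48;2;6;9;19m🬎[38;2;25;25;25m[48;2;25;25;25m [38;2;25;25;25m[48;2;37;37;37m▌[38;2;85;85;85m[48;2;7;10;20m▌[38;2;7;10;20m[48;2;6;9;19m🬎[38;2;7;10;20m[48;2;6;9;19m🬎[38;2;7;10;20m[48;2;6;9;19m🬎[38;2;7;10;20m[48;2;6;9;19m🬎[0m
[38;2;5;8;18m[48;2;4;7;16m🬂[38;2;5;8;18m[48;2;4;7;16m🬂[38;2;5;8;18m[48;2;4;7;16m🬂[38;2;5;8;18m[48;2;4;7;16m🬂[38;2;5;8;18m[48;2;4;7;16m🬂[38;2;5;8;18m[48;2;4;7;16m🬂[38;2;5;8;18m[48;2;4;7;16m🬂[38;2;5;8;18m[48;2;4;7;16m🬂[38;2;5;8;18m[48;2;4;7;16m🬂[38;2;5;8;18m[48;2;4;7;16m🬂[38;2;5;8;18m[48;2;4;7;16m🬂[38;2;5;8;18m[48;2;4;7;16m🬂[0m
</frame>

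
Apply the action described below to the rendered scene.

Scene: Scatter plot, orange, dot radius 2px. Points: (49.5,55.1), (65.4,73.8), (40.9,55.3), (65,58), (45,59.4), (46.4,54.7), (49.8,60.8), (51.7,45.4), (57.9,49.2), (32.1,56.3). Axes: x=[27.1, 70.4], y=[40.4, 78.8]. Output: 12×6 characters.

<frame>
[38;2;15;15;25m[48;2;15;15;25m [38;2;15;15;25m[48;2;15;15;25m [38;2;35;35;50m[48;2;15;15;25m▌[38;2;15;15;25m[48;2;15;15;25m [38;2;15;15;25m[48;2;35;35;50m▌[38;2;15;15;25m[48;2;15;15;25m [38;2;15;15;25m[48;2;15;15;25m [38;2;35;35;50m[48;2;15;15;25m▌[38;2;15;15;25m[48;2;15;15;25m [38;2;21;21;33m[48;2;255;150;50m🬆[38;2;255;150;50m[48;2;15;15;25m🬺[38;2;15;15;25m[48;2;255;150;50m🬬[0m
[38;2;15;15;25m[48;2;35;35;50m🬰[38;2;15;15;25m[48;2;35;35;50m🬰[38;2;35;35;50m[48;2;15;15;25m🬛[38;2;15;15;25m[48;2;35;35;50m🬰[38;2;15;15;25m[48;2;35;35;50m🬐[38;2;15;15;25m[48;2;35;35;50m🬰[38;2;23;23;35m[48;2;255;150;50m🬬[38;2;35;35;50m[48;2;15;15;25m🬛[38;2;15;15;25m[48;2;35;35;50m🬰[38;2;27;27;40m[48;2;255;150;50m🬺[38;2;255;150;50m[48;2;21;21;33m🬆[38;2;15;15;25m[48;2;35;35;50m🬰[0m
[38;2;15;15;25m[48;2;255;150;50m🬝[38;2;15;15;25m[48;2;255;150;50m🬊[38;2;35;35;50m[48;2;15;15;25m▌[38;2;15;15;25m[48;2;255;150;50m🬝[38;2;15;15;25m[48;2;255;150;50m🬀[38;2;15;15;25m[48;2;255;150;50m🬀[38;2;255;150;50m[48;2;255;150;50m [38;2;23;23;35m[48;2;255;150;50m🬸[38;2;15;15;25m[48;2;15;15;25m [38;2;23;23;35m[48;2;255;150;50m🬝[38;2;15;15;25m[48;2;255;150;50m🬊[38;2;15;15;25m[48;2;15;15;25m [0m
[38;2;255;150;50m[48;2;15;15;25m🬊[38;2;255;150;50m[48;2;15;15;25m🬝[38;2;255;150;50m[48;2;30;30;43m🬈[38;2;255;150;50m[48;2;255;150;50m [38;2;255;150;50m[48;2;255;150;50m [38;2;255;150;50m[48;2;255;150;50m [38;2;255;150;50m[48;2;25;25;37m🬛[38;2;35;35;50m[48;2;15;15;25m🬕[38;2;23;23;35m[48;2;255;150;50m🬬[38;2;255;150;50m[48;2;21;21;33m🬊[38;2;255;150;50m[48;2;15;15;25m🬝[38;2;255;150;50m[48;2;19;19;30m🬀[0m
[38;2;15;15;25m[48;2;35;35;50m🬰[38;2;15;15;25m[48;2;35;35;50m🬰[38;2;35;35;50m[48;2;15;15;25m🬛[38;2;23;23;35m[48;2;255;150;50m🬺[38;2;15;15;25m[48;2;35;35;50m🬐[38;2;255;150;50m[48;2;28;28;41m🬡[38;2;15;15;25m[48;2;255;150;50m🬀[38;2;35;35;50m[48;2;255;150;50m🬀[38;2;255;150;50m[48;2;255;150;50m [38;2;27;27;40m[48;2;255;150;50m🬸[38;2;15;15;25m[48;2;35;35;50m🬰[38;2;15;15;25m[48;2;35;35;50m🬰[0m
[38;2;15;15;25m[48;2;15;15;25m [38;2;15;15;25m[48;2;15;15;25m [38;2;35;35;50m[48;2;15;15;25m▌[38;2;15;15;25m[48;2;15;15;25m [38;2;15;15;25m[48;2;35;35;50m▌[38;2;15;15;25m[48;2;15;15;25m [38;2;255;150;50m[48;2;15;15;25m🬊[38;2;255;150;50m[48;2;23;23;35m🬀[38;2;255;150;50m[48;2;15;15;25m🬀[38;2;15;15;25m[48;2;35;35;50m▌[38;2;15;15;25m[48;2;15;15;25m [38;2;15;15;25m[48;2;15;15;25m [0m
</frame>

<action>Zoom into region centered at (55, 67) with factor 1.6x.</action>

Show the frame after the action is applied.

<frame>
[38;2;15;15;25m[48;2;15;15;25m [38;2;15;15;25m[48;2;15;15;25m [38;2;35;35;50m[48;2;15;15;25m▌[38;2;15;15;25m[48;2;15;15;25m [38;2;15;15;25m[48;2;35;35;50m▌[38;2;15;15;25m[48;2;15;15;25m [38;2;15;15;25m[48;2;15;15;25m [38;2;35;35;50m[48;2;15;15;25m▌[38;2;15;15;25m[48;2;15;15;25m [38;2;23;23;35m[48;2;255;150;50m🬝[38;2;15;15;25m[48;2;255;150;50m🬊[38;2;15;15;25m[48;2;15;15;25m [0m
[38;2;15;15;25m[48;2;35;35;50m🬰[38;2;15;15;25m[48;2;35;35;50m🬰[38;2;35;35;50m[48;2;15;15;25m🬛[38;2;15;15;25m[48;2;35;35;50m🬰[38;2;15;15;25m[48;2;35;35;50m🬐[38;2;15;15;25m[48;2;35;35;50m🬰[38;2;15;15;25m[48;2;35;35;50m🬰[38;2;35;35;50m[48;2;15;15;25m🬛[38;2;15;15;25m[48;2;35;35;50m🬰[38;2;255;150;50m[48;2;28;28;41m🬊[38;2;255;150;50m[48;2;15;15;25m🬝[38;2;255;150;50m[48;2;23;23;35m🬀[0m
[38;2;15;15;25m[48;2;15;15;25m [38;2;15;15;25m[48;2;15;15;25m [38;2;35;35;50m[48;2;15;15;25m▌[38;2;15;15;25m[48;2;15;15;25m [38;2;15;15;25m[48;2;35;35;50m▌[38;2;15;15;25m[48;2;15;15;25m [38;2;15;15;25m[48;2;15;15;25m [38;2;35;35;50m[48;2;15;15;25m▌[38;2;15;15;25m[48;2;15;15;25m [38;2;15;15;25m[48;2;35;35;50m▌[38;2;15;15;25m[48;2;15;15;25m [38;2;15;15;25m[48;2;15;15;25m [0m
[38;2;35;35;50m[48;2;15;15;25m🬂[38;2;23;23;35m[48;2;255;150;50m🬝[38;2;35;35;50m[48;2;15;15;25m🬕[38;2;28;28;41m[48;2;255;150;50m🬆[38;2;31;31;45m[48;2;255;150;50m🬬[38;2;35;35;50m[48;2;15;15;25m🬂[38;2;35;35;50m[48;2;15;15;25m🬂[38;2;35;35;50m[48;2;15;15;25m🬕[38;2;35;35;50m[48;2;15;15;25m🬂[38;2;35;35;50m[48;2;15;15;25m🬨[38;2;35;35;50m[48;2;15;15;25m🬂[38;2;35;35;50m[48;2;15;15;25m🬂[0m
[38;2;20;20;31m[48;2;255;150;50m🬥[38;2;255;150;50m[48;2;255;150;50m [38;2;255;150;50m[48;2;15;15;25m🬝[38;2;255;150;50m[48;2;255;150;50m [38;2;255;150;50m[48;2;28;28;41m🬆[38;2;15;15;25m[48;2;35;35;50m🬰[38;2;15;15;25m[48;2;35;35;50m🬰[38;2;35;35;50m[48;2;15;15;25m🬛[38;2;23;23;35m[48;2;255;150;50m🬝[38;2;15;15;25m[48;2;255;150;50m🬀[38;2;21;21;33m[48;2;255;150;50m🬊[38;2;15;15;25m[48;2;35;35;50m🬰[0m
[38;2;255;150;50m[48;2;255;150;50m [38;2;15;15;25m[48;2;255;150;50m🬀[38;2;255;150;50m[48;2;255;150;50m [38;2;255;150;50m[48;2;255;150;50m [38;2;27;27;40m[48;2;255;150;50m🬸[38;2;15;15;25m[48;2;15;15;25m [38;2;15;15;25m[48;2;15;15;25m [38;2;35;35;50m[48;2;15;15;25m▌[38;2;15;15;25m[48;2;15;15;25m [38;2;255;150;50m[48;2;21;21;33m🬊[38;2;255;150;50m[48;2;15;15;25m🬀[38;2;15;15;25m[48;2;15;15;25m [0m
</frame>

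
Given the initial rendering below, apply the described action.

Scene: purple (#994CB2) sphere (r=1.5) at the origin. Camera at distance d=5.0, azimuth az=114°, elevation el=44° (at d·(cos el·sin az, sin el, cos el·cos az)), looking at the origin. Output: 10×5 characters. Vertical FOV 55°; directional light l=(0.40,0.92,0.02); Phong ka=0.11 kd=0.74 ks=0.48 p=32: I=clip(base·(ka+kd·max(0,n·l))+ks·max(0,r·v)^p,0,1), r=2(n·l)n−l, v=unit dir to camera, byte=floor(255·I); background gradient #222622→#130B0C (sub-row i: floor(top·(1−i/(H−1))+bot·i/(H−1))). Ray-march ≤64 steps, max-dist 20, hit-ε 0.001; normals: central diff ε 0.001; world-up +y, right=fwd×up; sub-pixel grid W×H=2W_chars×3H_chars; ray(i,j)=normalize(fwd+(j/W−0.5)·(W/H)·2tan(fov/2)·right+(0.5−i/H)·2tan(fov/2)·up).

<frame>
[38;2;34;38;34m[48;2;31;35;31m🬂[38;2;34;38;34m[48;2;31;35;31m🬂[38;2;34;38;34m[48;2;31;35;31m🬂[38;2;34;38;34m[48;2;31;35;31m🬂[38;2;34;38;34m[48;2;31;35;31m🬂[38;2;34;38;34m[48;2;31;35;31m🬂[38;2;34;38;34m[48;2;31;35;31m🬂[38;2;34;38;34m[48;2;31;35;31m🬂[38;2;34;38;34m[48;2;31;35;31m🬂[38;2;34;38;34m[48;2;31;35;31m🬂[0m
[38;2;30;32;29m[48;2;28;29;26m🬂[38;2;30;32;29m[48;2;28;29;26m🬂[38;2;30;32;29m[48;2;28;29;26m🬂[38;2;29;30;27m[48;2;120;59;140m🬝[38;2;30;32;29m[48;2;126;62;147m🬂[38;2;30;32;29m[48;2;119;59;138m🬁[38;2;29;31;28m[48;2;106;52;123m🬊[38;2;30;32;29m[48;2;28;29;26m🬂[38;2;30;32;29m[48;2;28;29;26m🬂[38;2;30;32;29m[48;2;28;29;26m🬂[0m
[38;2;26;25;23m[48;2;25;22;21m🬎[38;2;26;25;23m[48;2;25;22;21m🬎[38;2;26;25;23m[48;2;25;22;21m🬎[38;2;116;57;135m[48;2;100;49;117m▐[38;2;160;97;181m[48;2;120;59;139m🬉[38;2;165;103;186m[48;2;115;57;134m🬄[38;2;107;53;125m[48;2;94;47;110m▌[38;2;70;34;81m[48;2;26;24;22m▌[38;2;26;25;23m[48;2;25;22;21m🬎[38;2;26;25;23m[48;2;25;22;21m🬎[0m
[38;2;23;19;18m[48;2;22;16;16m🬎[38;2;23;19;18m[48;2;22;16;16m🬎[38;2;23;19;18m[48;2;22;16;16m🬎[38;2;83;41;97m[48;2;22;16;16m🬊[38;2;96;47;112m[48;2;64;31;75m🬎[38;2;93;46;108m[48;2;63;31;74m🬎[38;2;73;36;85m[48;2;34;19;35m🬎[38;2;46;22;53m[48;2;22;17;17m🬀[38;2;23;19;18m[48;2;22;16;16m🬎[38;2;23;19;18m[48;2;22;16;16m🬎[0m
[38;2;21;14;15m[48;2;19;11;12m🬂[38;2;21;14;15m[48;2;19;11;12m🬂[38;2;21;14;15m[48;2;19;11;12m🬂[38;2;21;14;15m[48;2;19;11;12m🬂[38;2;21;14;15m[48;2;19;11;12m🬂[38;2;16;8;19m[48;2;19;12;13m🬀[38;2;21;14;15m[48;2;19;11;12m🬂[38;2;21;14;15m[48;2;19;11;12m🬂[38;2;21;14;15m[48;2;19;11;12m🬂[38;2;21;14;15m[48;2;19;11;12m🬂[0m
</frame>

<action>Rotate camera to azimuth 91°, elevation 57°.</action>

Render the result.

<frame>
[38;2;34;38;34m[48;2;31;35;31m🬂[38;2;34;38;34m[48;2;31;35;31m🬂[38;2;34;38;34m[48;2;31;35;31m🬂[38;2;34;38;34m[48;2;31;35;31m🬂[38;2;34;38;34m[48;2;31;35;31m🬂[38;2;34;38;34m[48;2;31;35;31m🬂[38;2;34;38;34m[48;2;31;35;31m🬂[38;2;34;38;34m[48;2;31;35;31m🬂[38;2;34;38;34m[48;2;31;35;31m🬂[38;2;34;38;34m[48;2;31;35;31m🬂[0m
[38;2;30;32;29m[48;2;28;29;26m🬂[38;2;30;32;29m[48;2;28;29;26m🬂[38;2;30;32;29m[48;2;28;29;26m🬂[38;2;29;30;27m[48;2;105;52;122m🬝[38;2;30;32;29m[48;2;115;57;134m🬂[38;2;30;32;29m[48;2;111;55;129m🬁[38;2;29;31;28m[48;2;107;52;124m🬊[38;2;30;32;29m[48;2;28;29;26m🬂[38;2;30;32;29m[48;2;28;29;26m🬂[38;2;30;32;29m[48;2;28;29;26m🬂[0m
[38;2;26;25;23m[48;2;25;22;21m🬎[38;2;26;25;23m[48;2;25;22;21m🬎[38;2;26;25;23m[48;2;25;22;21m🬎[38;2;91;45;106m[48;2;113;56;132m▌[38;2;143;78;164m[48;2;125;62;145m🬇[38;2;255;197;255m[48;2;133;68;154m🬃[38;2;121;59;140m[48;2;110;54;128m▌[38;2;87;43;101m[48;2;26;24;22m▌[38;2;26;25;23m[48;2;25;22;21m🬎[38;2;26;25;23m[48;2;25;22;21m🬎[0m
[38;2;23;19;18m[48;2;22;16;16m🬎[38;2;23;19;18m[48;2;22;16;16m🬎[38;2;23;19;18m[48;2;22;16;16m🬎[38;2;90;44;104m[48;2;22;16;16m🬊[38;2;111;55;129m[48;2;85;42;99m🬎[38;2;113;56;132m[48;2;91;45;106m🬎[38;2;95;47;110m[48;2;22;16;16m🬝[38;2;73;36;85m[48;2;22;17;17m🬀[38;2;23;19;18m[48;2;22;16;16m🬎[38;2;23;19;18m[48;2;22;16;16m🬎[0m
[38;2;21;14;15m[48;2;19;11;12m🬂[38;2;21;14;15m[48;2;19;11;12m🬂[38;2;21;14;15m[48;2;19;11;12m🬂[38;2;21;14;15m[48;2;19;11;12m🬂[38;2;21;14;15m[48;2;19;11;12m🬂[38;2;45;22;52m[48;2;19;12;13m🬀[38;2;21;14;15m[48;2;19;11;12m🬂[38;2;21;14;15m[48;2;19;11;12m🬂[38;2;21;14;15m[48;2;19;11;12m🬂[38;2;21;14;15m[48;2;19;11;12m🬂[0m
</frame>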